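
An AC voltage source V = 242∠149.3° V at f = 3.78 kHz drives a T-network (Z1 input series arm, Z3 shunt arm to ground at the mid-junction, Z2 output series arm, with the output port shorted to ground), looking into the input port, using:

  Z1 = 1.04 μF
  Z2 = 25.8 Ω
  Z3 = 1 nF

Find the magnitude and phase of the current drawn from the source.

Step 1 — Angular frequency: ω = 2π·f = 2π·3780 = 2.375e+04 rad/s.
Step 2 — Component impedances:
  Z1: Z = 1/(jωC) = -j/(ω·C) = 0 - j40.49 Ω
  Z2: Z = R = 25.8 Ω
  Z3: Z = 1/(jωC) = -j/(ω·C) = 0 - j4.21e+04 Ω
Step 3 — With the output port shorted to ground, the output series arm Z2 runs from the junction to ground; the shunt arm Z3 also runs from the junction to ground. They appear in parallel: Z3 || Z2 = 25.8 - j0.01581 Ω.
Step 4 — Series with input arm Z1: Z_in = Z1 + (Z3 || Z2) = 25.8 - j40.5 Ω = 48.02∠-57.5° Ω.
Step 5 — Source phasor: V = 242∠149.3° V = -208.1 + j123.6 V.
Step 6 — Ohm's law: I = V / Z_total = (-208.1 + j123.6) / (25.8 - j40.5) = -4.498 - j2.272 A.
Step 7 — Convert to polar: |I| = 5.04 A, ∠I = -153.2°.

I = 5.04∠-153.2° A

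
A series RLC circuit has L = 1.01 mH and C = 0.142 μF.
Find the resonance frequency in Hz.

Step 1 — Resonance condition Im(Z)=0 gives ω₀ = 1/√(LC).
Step 2 — ω₀ = 1/√(0.00101·1.42e-07) = 8.35e+04 rad/s.
Step 3 — f₀ = ω₀/(2π) = 1.329e+04 Hz.

f₀ = 1.329e+04 Hz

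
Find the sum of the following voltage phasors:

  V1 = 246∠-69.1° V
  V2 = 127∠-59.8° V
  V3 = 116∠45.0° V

Step 1 — Convert each phasor to rectangular form:
  V1 = 246·(cos(-69.1°) + j·sin(-69.1°)) = 87.76 - j229.8 V
  V2 = 127·(cos(-59.8°) + j·sin(-59.8°)) = 63.88 - j109.8 V
  V3 = 116·(cos(45.0°) + j·sin(45.0°)) = 82.02 + j82.02 V
Step 2 — Sum components: V_total = 233.7 - j257.6 V.
Step 3 — Convert to polar: |V_total| = 347.8 V, ∠V_total = -47.8°.

V_total = 347.8∠-47.8° V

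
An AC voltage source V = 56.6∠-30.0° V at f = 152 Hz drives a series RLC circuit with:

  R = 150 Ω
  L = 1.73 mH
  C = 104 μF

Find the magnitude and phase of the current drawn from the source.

Step 1 — Angular frequency: ω = 2π·f = 2π·152 = 955 rad/s.
Step 2 — Component impedances:
  R: Z = R = 150 Ω
  L: Z = jωL = j·955·0.00173 = 0 + j1.652 Ω
  C: Z = 1/(jωC) = -j/(ω·C) = 0 - j10.07 Ω
Step 3 — Series combination: Z_total = R + L + C = 150 - j8.416 Ω = 150.2∠-3.2° Ω.
Step 4 — Source phasor: V = 56.6∠-30.0° V = 49.02 - j28.3 V.
Step 5 — Ohm's law: I = V / Z_total = (49.02 - j28.3) / (150 - j8.416) = 0.3363 - j0.1698 A.
Step 6 — Convert to polar: |I| = 0.3767 A, ∠I = -26.8°.

I = 0.3767∠-26.8° A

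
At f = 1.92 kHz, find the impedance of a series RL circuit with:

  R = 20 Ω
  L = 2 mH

Step 1 — Angular frequency: ω = 2π·f = 2π·1920 = 1.206e+04 rad/s.
Step 2 — Component impedances:
  R: Z = R = 20 Ω
  L: Z = jωL = j·1.206e+04·0.002 = 0 + j24.13 Ω
Step 3 — Series combination: Z_total = R + L = 20 + j24.13 Ω = 31.34∠50.3° Ω.

Z = 20 + j24.13 Ω = 31.34∠50.3° Ω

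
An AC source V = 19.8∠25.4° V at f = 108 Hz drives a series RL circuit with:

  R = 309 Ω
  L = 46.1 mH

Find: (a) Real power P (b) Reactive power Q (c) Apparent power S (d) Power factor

Step 1 — Angular frequency: ω = 2π·f = 2π·108 = 678.6 rad/s.
Step 2 — Component impedances:
  R: Z = R = 309 Ω
  L: Z = jωL = j·678.6·0.0461 = 0 + j31.28 Ω
Step 3 — Series combination: Z_total = R + L = 309 + j31.28 Ω = 310.6∠5.8° Ω.
Step 4 — Source phasor: V = 19.8∠25.4° V = 17.89 + j8.493 V.
Step 5 — Current: I = V / Z = 0.06005 + j0.02141 A = 0.06375∠19.6° A.
Step 6 — Complex power: S = V·I* = 1.256 + j0.1271 VA.
Step 7 — Real power: P = Re(S) = 1.256 W.
Step 8 — Reactive power: Q = Im(S) = 0.1271 VAR.
Step 9 — Apparent power: |S| = 1.262 VA.
Step 10 — Power factor: PF = P/|S| = 0.9949 (lagging).

(a) P = 1.256 W  (b) Q = 0.1271 VAR  (c) S = 1.262 VA  (d) PF = 0.9949 (lagging)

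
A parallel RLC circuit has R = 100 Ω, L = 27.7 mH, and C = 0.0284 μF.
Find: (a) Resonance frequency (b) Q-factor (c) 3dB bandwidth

Step 1 — Resonance: ω₀ = 1/√(LC) = 1/√(0.0277·2.84e-08) = 3.565e+04 rad/s.
Step 2 — f₀ = ω₀/(2π) = 5674 Hz.
Step 3 — Parallel Q: Q = R/(ω₀L) = 100/(3.565e+04·0.0277) = 0.1013.
Step 4 — Bandwidth: Δω = ω₀/Q = 3.521e+05 rad/s; BW = Δω/(2π) = 5.604e+04 Hz.

(a) f₀ = 5674 Hz  (b) Q = 0.1013  (c) BW = 5.604e+04 Hz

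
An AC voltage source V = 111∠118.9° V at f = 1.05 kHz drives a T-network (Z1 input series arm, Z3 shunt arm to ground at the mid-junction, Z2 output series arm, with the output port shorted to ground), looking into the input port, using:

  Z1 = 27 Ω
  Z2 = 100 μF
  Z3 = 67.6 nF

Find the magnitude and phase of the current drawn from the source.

Step 1 — Angular frequency: ω = 2π·f = 2π·1050 = 6597 rad/s.
Step 2 — Component impedances:
  Z1: Z = R = 27 Ω
  Z2: Z = 1/(jωC) = -j/(ω·C) = 0 - j1.516 Ω
  Z3: Z = 1/(jωC) = -j/(ω·C) = 0 - j2242 Ω
Step 3 — With the output port shorted to ground, the output series arm Z2 runs from the junction to ground; the shunt arm Z3 also runs from the junction to ground. They appear in parallel: Z3 || Z2 = 0 - j1.515 Ω.
Step 4 — Series with input arm Z1: Z_in = Z1 + (Z3 || Z2) = 27 - j1.515 Ω = 27.04∠-3.2° Ω.
Step 5 — Source phasor: V = 111∠118.9° V = -53.64 + j97.18 V.
Step 6 — Ohm's law: I = V / Z_total = (-53.64 + j97.18) / (27 - j1.515) = -2.182 + j3.477 A.
Step 7 — Convert to polar: |I| = 4.105 A, ∠I = 122.1°.

I = 4.105∠122.1° A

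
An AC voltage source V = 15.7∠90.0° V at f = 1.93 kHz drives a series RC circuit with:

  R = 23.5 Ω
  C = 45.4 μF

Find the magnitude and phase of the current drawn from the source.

Step 1 — Angular frequency: ω = 2π·f = 2π·1930 = 1.213e+04 rad/s.
Step 2 — Component impedances:
  R: Z = R = 23.5 Ω
  C: Z = 1/(jωC) = -j/(ω·C) = 0 - j1.816 Ω
Step 3 — Series combination: Z_total = R + C = 23.5 - j1.816 Ω = 23.57∠-4.4° Ω.
Step 4 — Source phasor: V = 15.7∠90.0° V = 0 + j15.7 V.
Step 5 — Ohm's law: I = V / Z_total = (0 + j15.7) / (23.5 - j1.816) = -0.05133 + j0.6641 A.
Step 6 — Convert to polar: |I| = 0.6661 A, ∠I = 94.4°.

I = 0.6661∠94.4° A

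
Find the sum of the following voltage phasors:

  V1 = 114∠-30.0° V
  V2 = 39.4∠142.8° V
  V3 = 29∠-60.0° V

Step 1 — Convert each phasor to rectangular form:
  V1 = 114·(cos(-30.0°) + j·sin(-30.0°)) = 98.73 - j57 V
  V2 = 39.4·(cos(142.8°) + j·sin(142.8°)) = -31.38 + j23.82 V
  V3 = 29·(cos(-60.0°) + j·sin(-60.0°)) = 14.5 - j25.11 V
Step 2 — Sum components: V_total = 81.84 - j58.29 V.
Step 3 — Convert to polar: |V_total| = 100.5 V, ∠V_total = -35.5°.

V_total = 100.5∠-35.5° V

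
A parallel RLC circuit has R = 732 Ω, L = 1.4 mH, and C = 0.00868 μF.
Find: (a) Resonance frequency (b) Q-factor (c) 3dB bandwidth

Step 1 — Resonance: ω₀ = 1/√(LC) = 1/√(0.0014·8.68e-09) = 2.869e+05 rad/s.
Step 2 — f₀ = ω₀/(2π) = 4.566e+04 Hz.
Step 3 — Parallel Q: Q = R/(ω₀L) = 732/(2.869e+05·0.0014) = 1.823.
Step 4 — Bandwidth: Δω = ω₀/Q = 1.574e+05 rad/s; BW = Δω/(2π) = 2.505e+04 Hz.

(a) f₀ = 4.566e+04 Hz  (b) Q = 1.823  (c) BW = 2.505e+04 Hz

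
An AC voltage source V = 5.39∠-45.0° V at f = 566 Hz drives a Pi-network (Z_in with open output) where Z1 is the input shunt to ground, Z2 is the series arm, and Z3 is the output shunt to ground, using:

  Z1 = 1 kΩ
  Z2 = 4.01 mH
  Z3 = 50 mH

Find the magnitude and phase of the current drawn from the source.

Step 1 — Angular frequency: ω = 2π·f = 2π·566 = 3556 rad/s.
Step 2 — Component impedances:
  Z1: Z = R = 1000 Ω
  Z2: Z = jωL = j·3556·0.00401 = 0 + j14.26 Ω
  Z3: Z = jωL = j·3556·0.05 = 0 + j177.8 Ω
Step 3 — With open output, the series arm Z2 and the output shunt Z3 appear in series to ground: Z2 + Z3 = 0 + j192.1 Ω.
Step 4 — Parallel with input shunt Z1: Z_in = Z1 || (Z2 + Z3) = 35.58 + j185.2 Ω = 188.6∠79.1° Ω.
Step 5 — Source phasor: V = 5.39∠-45.0° V = 3.811 - j3.811 V.
Step 6 — Ohm's law: I = V / Z_total = (3.811 - j3.811) / (35.58 + j185.2) = -0.01603 - j0.02365 A.
Step 7 — Convert to polar: |I| = 0.02857 A, ∠I = -124.1°.

I = 0.02857∠-124.1° A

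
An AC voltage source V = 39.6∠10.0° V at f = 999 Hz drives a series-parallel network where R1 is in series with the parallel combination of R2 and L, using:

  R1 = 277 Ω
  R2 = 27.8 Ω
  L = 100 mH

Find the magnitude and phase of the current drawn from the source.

Step 1 — Angular frequency: ω = 2π·f = 2π·999 = 6277 rad/s.
Step 2 — Component impedances:
  R1: Z = R = 277 Ω
  R2: Z = R = 27.8 Ω
  L: Z = jωL = j·6277·0.1 = 0 + j627.7 Ω
Step 3 — Parallel branch: R2 || L = 1/(1/R2 + 1/L) = 27.75 + j1.229 Ω.
Step 4 — Series with R1: Z_total = R1 + (R2 || L) = 304.7 + j1.229 Ω = 304.7∠0.2° Ω.
Step 5 — Source phasor: V = 39.6∠10.0° V = 39 + j6.876 V.
Step 6 — Ohm's law: I = V / Z_total = (39 + j6.876) / (304.7 + j1.229) = 0.1281 + j0.02205 A.
Step 7 — Convert to polar: |I| = 0.1299 A, ∠I = 9.8°.

I = 0.1299∠9.8° A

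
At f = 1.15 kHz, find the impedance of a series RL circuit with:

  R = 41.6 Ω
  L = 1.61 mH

Step 1 — Angular frequency: ω = 2π·f = 2π·1150 = 7226 rad/s.
Step 2 — Component impedances:
  R: Z = R = 41.6 Ω
  L: Z = jωL = j·7226·0.00161 = 0 + j11.63 Ω
Step 3 — Series combination: Z_total = R + L = 41.6 + j11.63 Ω = 43.2∠15.6° Ω.

Z = 41.6 + j11.63 Ω = 43.2∠15.6° Ω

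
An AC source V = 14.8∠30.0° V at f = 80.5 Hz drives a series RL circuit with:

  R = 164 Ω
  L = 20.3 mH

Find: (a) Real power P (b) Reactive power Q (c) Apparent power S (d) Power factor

Step 1 — Angular frequency: ω = 2π·f = 2π·80.5 = 505.8 rad/s.
Step 2 — Component impedances:
  R: Z = R = 164 Ω
  L: Z = jωL = j·505.8·0.0203 = 0 + j10.27 Ω
Step 3 — Series combination: Z_total = R + L = 164 + j10.27 Ω = 164.3∠3.6° Ω.
Step 4 — Source phasor: V = 14.8∠30.0° V = 12.82 + j7.4 V.
Step 5 — Current: I = V / Z = 0.08066 + j0.04007 A = 0.09007∠26.4° A.
Step 6 — Complex power: S = V·I* = 1.33 + j0.08329 VA.
Step 7 — Real power: P = Re(S) = 1.33 W.
Step 8 — Reactive power: Q = Im(S) = 0.08329 VAR.
Step 9 — Apparent power: |S| = 1.333 VA.
Step 10 — Power factor: PF = P/|S| = 0.998 (lagging).

(a) P = 1.33 W  (b) Q = 0.08329 VAR  (c) S = 1.333 VA  (d) PF = 0.998 (lagging)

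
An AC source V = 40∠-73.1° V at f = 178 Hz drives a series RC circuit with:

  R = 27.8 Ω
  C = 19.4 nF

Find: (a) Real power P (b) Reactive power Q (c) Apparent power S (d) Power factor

Step 1 — Angular frequency: ω = 2π·f = 2π·178 = 1118 rad/s.
Step 2 — Component impedances:
  R: Z = R = 27.8 Ω
  C: Z = 1/(jωC) = -j/(ω·C) = 0 - j4.609e+04 Ω
Step 3 — Series combination: Z_total = R + C = 27.8 - j4.609e+04 Ω = 4.609e+04∠-90.0° Ω.
Step 4 — Source phasor: V = 40∠-73.1° V = 11.63 - j38.27 V.
Step 5 — Current: I = V / Z = 0.0008306 + j0.0002518 A = 0.0008679∠16.9° A.
Step 6 — Complex power: S = V·I* = 2.094e-05 - j0.03472 VA.
Step 7 — Real power: P = Re(S) = 2.094e-05 W.
Step 8 — Reactive power: Q = Im(S) = -0.03472 VAR.
Step 9 — Apparent power: |S| = 0.03472 VA.
Step 10 — Power factor: PF = P/|S| = 0.0006032 (leading).

(a) P = 2.094e-05 W  (b) Q = -0.03472 VAR  (c) S = 0.03472 VA  (d) PF = 0.0006032 (leading)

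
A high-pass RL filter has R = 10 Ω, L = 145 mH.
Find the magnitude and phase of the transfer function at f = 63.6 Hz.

Step 1 — Angular frequency: ω = 2π·63.6 = 399.6 rad/s.
Step 2 — Transfer function: H(jω) = jωL/(R + jωL).
Step 3 — Numerator jωL = j·57.94; denominator R + jωL = 10 + j57.94.
Step 4 — H = 0.9711 + j0.1676.
Step 5 — Magnitude: |H| = 0.9854 (-0.1 dB); phase: φ = 9.8°.

|H| = 0.9854 (-0.1 dB), φ = 9.8°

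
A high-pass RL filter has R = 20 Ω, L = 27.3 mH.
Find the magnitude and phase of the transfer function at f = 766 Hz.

Step 1 — Angular frequency: ω = 2π·766 = 4813 rad/s.
Step 2 — Transfer function: H(jω) = jωL/(R + jωL).
Step 3 — Numerator jωL = j·131.4; denominator R + jωL = 20 + j131.4.
Step 4 — H = 0.9774 + j0.1488.
Step 5 — Magnitude: |H| = 0.9886 (-0.1 dB); phase: φ = 8.7°.

|H| = 0.9886 (-0.1 dB), φ = 8.7°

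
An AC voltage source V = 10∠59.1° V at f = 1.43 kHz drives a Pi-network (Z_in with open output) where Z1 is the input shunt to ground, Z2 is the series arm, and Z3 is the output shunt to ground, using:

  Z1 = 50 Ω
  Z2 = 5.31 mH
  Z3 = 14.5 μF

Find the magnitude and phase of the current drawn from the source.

Step 1 — Angular frequency: ω = 2π·f = 2π·1430 = 8985 rad/s.
Step 2 — Component impedances:
  Z1: Z = R = 50 Ω
  Z2: Z = jωL = j·8985·0.00531 = 0 + j47.71 Ω
  Z3: Z = 1/(jωC) = -j/(ω·C) = 0 - j7.676 Ω
Step 3 — With open output, the series arm Z2 and the output shunt Z3 appear in series to ground: Z2 + Z3 = 0 + j40.03 Ω.
Step 4 — Parallel with input shunt Z1: Z_in = Z1 || (Z2 + Z3) = 19.53 + j24.39 Ω = 31.25∠51.3° Ω.
Step 5 — Source phasor: V = 10∠59.1° V = 5.135 + j8.581 V.
Step 6 — Ohm's law: I = V / Z_total = (5.135 + j8.581) / (19.53 + j24.39) = 0.317 + j0.04334 A.
Step 7 — Convert to polar: |I| = 0.32 A, ∠I = 7.8°.

I = 0.32∠7.8° A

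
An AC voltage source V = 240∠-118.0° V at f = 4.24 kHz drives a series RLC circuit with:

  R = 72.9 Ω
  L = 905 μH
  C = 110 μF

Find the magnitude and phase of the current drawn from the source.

Step 1 — Angular frequency: ω = 2π·f = 2π·4240 = 2.664e+04 rad/s.
Step 2 — Component impedances:
  R: Z = R = 72.9 Ω
  L: Z = jωL = j·2.664e+04·0.000905 = 0 + j24.11 Ω
  C: Z = 1/(jωC) = -j/(ω·C) = 0 - j0.3412 Ω
Step 3 — Series combination: Z_total = R + L + C = 72.9 + j23.77 Ω = 76.68∠18.1° Ω.
Step 4 — Source phasor: V = 240∠-118.0° V = -112.7 - j211.9 V.
Step 5 — Ohm's law: I = V / Z_total = (-112.7 - j211.9) / (72.9 + j23.77) = -2.254 - j2.172 A.
Step 6 — Convert to polar: |I| = 3.13 A, ∠I = -136.1°.

I = 3.13∠-136.1° A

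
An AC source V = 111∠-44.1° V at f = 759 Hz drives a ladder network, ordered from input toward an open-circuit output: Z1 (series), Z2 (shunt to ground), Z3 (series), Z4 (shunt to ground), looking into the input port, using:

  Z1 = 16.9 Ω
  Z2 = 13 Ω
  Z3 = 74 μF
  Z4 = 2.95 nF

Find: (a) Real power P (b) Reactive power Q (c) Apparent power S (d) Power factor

Step 1 — Angular frequency: ω = 2π·f = 2π·759 = 4769 rad/s.
Step 2 — Component impedances:
  Z1: Z = R = 16.9 Ω
  Z2: Z = R = 13 Ω
  Z3: Z = 1/(jωC) = -j/(ω·C) = 0 - j2.834 Ω
  Z4: Z = 1/(jωC) = -j/(ω·C) = 0 - j7.108e+04 Ω
Step 3 — Ladder network (open output): work backward from the far end, alternating series and parallel combinations. Z_in = 29.9 - j0.002377 Ω = 29.9∠-0.0° Ω.
Step 4 — Source phasor: V = 111∠-44.1° V = 79.71 - j77.25 V.
Step 5 — Current: I = V / Z = 2.666 - j2.583 A = 3.712∠-44.1° A.
Step 6 — Complex power: S = V·I* = 412.1 - j0.03277 VA.
Step 7 — Real power: P = Re(S) = 412.1 W.
Step 8 — Reactive power: Q = Im(S) = -0.03277 VAR.
Step 9 — Apparent power: |S| = 412.1 VA.
Step 10 — Power factor: PF = P/|S| = 1 (leading).

(a) P = 412.1 W  (b) Q = -0.03277 VAR  (c) S = 412.1 VA  (d) PF = 1 (leading)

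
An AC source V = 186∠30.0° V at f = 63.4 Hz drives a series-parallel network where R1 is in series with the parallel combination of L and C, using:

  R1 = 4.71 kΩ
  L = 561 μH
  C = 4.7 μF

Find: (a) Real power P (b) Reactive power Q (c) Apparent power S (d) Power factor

Step 1 — Angular frequency: ω = 2π·f = 2π·63.4 = 398.4 rad/s.
Step 2 — Component impedances:
  R1: Z = R = 4710 Ω
  L: Z = jωL = j·398.4·0.000561 = 0 + j0.2235 Ω
  C: Z = 1/(jωC) = -j/(ω·C) = 0 - j534.1 Ω
Step 3 — Parallel branch: L || C = 1/(1/L + 1/C) = 0 + j0.2236 Ω.
Step 4 — Series with R1: Z_total = R1 + (L || C) = 4710 + j0.2236 Ω = 4710∠0.0° Ω.
Step 5 — Source phasor: V = 186∠30.0° V = 161.1 + j93 V.
Step 6 — Current: I = V / Z = 0.0342 + j0.01974 A = 0.03949∠30.0° A.
Step 7 — Complex power: S = V·I* = 7.345 + j0.0003487 VA.
Step 8 — Real power: P = Re(S) = 7.345 W.
Step 9 — Reactive power: Q = Im(S) = 0.0003487 VAR.
Step 10 — Apparent power: |S| = 7.345 VA.
Step 11 — Power factor: PF = P/|S| = 1 (lagging).

(a) P = 7.345 W  (b) Q = 0.0003487 VAR  (c) S = 7.345 VA  (d) PF = 1 (lagging)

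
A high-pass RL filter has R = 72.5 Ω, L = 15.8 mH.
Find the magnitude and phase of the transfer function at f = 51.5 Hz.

Step 1 — Angular frequency: ω = 2π·51.5 = 323.6 rad/s.
Step 2 — Transfer function: H(jω) = jωL/(R + jωL).
Step 3 — Numerator jωL = j·5.113; denominator R + jωL = 72.5 + j5.113.
Step 4 — H = 0.004948 + j0.07017.
Step 5 — Magnitude: |H| = 0.07034 (-23.1 dB); phase: φ = 86.0°.

|H| = 0.07034 (-23.1 dB), φ = 86.0°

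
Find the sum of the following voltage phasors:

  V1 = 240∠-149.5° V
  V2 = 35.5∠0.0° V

Step 1 — Convert each phasor to rectangular form:
  V1 = 240·(cos(-149.5°) + j·sin(-149.5°)) = -206.8 - j121.8 V
  V2 = 35.5·(cos(0.0°) + j·sin(0.0°)) = 35.5 V
Step 2 — Sum components: V_total = -171.3 - j121.8 V.
Step 3 — Convert to polar: |V_total| = 210.2 V, ∠V_total = -144.6°.

V_total = 210.2∠-144.6° V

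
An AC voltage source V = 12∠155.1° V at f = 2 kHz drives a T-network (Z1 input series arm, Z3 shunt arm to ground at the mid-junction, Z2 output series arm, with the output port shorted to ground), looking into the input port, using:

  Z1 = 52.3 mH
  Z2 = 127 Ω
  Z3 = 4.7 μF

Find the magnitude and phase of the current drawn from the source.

Step 1 — Angular frequency: ω = 2π·f = 2π·2000 = 1.257e+04 rad/s.
Step 2 — Component impedances:
  Z1: Z = jωL = j·1.257e+04·0.0523 = 0 + j657.2 Ω
  Z2: Z = R = 127 Ω
  Z3: Z = 1/(jωC) = -j/(ω·C) = 0 - j16.93 Ω
Step 3 — With the output port shorted to ground, the output series arm Z2 runs from the junction to ground; the shunt arm Z3 also runs from the junction to ground. They appear in parallel: Z3 || Z2 = 2.218 - j16.64 Ω.
Step 4 — Series with input arm Z1: Z_in = Z1 + (Z3 || Z2) = 2.218 + j640.6 Ω = 640.6∠89.8° Ω.
Step 5 — Source phasor: V = 12∠155.1° V = -10.88 + j5.052 V.
Step 6 — Ohm's law: I = V / Z_total = (-10.88 + j5.052) / (2.218 + j640.6) = 0.007828 + j0.01702 A.
Step 7 — Convert to polar: |I| = 0.01873 A, ∠I = 65.3°.

I = 0.01873∠65.3° A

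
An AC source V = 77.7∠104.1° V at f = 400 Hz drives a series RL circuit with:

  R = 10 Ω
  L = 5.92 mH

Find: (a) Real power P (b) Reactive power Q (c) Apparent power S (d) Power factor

Step 1 — Angular frequency: ω = 2π·f = 2π·400 = 2513 rad/s.
Step 2 — Component impedances:
  R: Z = R = 10 Ω
  L: Z = jωL = j·2513·0.00592 = 0 + j14.88 Ω
Step 3 — Series combination: Z_total = R + L = 10 + j14.88 Ω = 17.93∠56.1° Ω.
Step 4 — Source phasor: V = 77.7∠104.1° V = -18.93 + j75.36 V.
Step 5 — Current: I = V / Z = 2.9 + j3.221 A = 4.334∠48.0° A.
Step 6 — Complex power: S = V·I* = 187.9 + j279.5 VA.
Step 7 — Real power: P = Re(S) = 187.9 W.
Step 8 — Reactive power: Q = Im(S) = 279.5 VAR.
Step 9 — Apparent power: |S| = 336.8 VA.
Step 10 — Power factor: PF = P/|S| = 0.5578 (lagging).

(a) P = 187.9 W  (b) Q = 279.5 VAR  (c) S = 336.8 VA  (d) PF = 0.5578 (lagging)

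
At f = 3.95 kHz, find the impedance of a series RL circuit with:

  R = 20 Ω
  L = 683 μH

Step 1 — Angular frequency: ω = 2π·f = 2π·3950 = 2.482e+04 rad/s.
Step 2 — Component impedances:
  R: Z = R = 20 Ω
  L: Z = jωL = j·2.482e+04·0.000683 = 0 + j16.95 Ω
Step 3 — Series combination: Z_total = R + L = 20 + j16.95 Ω = 26.22∠40.3° Ω.

Z = 20 + j16.95 Ω = 26.22∠40.3° Ω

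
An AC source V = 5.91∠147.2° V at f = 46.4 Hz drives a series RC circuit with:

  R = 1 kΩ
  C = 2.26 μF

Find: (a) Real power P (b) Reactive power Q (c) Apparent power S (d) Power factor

Step 1 — Angular frequency: ω = 2π·f = 2π·46.4 = 291.5 rad/s.
Step 2 — Component impedances:
  R: Z = R = 1000 Ω
  C: Z = 1/(jωC) = -j/(ω·C) = 0 - j1518 Ω
Step 3 — Series combination: Z_total = R + C = 1000 - j1518 Ω = 1818∠-56.6° Ω.
Step 4 — Source phasor: V = 5.91∠147.2° V = -4.968 + j3.201 V.
Step 5 — Current: I = V / Z = -0.002975 - j0.001313 A = 0.003252∠-156.2° A.
Step 6 — Complex power: S = V·I* = 0.01057 - j0.01605 VA.
Step 7 — Real power: P = Re(S) = 0.01057 W.
Step 8 — Reactive power: Q = Im(S) = -0.01605 VAR.
Step 9 — Apparent power: |S| = 0.01922 VA.
Step 10 — Power factor: PF = P/|S| = 0.5502 (leading).

(a) P = 0.01057 W  (b) Q = -0.01605 VAR  (c) S = 0.01922 VA  (d) PF = 0.5502 (leading)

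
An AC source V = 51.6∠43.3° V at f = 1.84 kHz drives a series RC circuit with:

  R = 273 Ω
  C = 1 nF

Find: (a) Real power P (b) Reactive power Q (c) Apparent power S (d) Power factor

Step 1 — Angular frequency: ω = 2π·f = 2π·1840 = 1.156e+04 rad/s.
Step 2 — Component impedances:
  R: Z = R = 273 Ω
  C: Z = 1/(jωC) = -j/(ω·C) = 0 - j8.65e+04 Ω
Step 3 — Series combination: Z_total = R + C = 273 - j8.65e+04 Ω = 8.65e+04∠-89.8° Ω.
Step 4 — Source phasor: V = 51.6∠43.3° V = 37.55 + j35.39 V.
Step 5 — Current: I = V / Z = -0.0004078 + j0.0004354 A = 0.0005965∠133.1° A.
Step 6 — Complex power: S = V·I* = 9.715e-05 - j0.03078 VA.
Step 7 — Real power: P = Re(S) = 9.715e-05 W.
Step 8 — Reactive power: Q = Im(S) = -0.03078 VAR.
Step 9 — Apparent power: |S| = 0.03078 VA.
Step 10 — Power factor: PF = P/|S| = 0.003156 (leading).

(a) P = 9.715e-05 W  (b) Q = -0.03078 VAR  (c) S = 0.03078 VA  (d) PF = 0.003156 (leading)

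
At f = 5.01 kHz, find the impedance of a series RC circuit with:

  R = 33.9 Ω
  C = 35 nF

Step 1 — Angular frequency: ω = 2π·f = 2π·5010 = 3.148e+04 rad/s.
Step 2 — Component impedances:
  R: Z = R = 33.9 Ω
  C: Z = 1/(jωC) = -j/(ω·C) = 0 - j907.6 Ω
Step 3 — Series combination: Z_total = R + C = 33.9 - j907.6 Ω = 908.3∠-87.9° Ω.

Z = 33.9 - j907.6 Ω = 908.3∠-87.9° Ω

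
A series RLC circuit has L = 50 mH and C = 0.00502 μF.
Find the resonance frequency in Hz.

Step 1 — Resonance condition Im(Z)=0 gives ω₀ = 1/√(LC).
Step 2 — ω₀ = 1/√(0.05·5.02e-09) = 6.312e+04 rad/s.
Step 3 — f₀ = ω₀/(2π) = 1.005e+04 Hz.

f₀ = 1.005e+04 Hz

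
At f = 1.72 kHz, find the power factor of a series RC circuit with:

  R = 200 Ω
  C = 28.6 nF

Step 1 — Angular frequency: ω = 2π·f = 2π·1720 = 1.081e+04 rad/s.
Step 2 — Component impedances:
  R: Z = R = 200 Ω
  C: Z = 1/(jωC) = -j/(ω·C) = 0 - j3235 Ω
Step 3 — Series combination: Z_total = R + C = 200 - j3235 Ω = 3242∠-86.5° Ω.
Step 4 — Power factor: PF = cos(φ) = Re(Z)/|Z| = 200/3241.6 = 0.0617.
Step 5 — Type: Im(Z) = -3235 ⇒ leading (phase φ = -86.5°).

PF = 0.0617 (leading, φ = -86.5°)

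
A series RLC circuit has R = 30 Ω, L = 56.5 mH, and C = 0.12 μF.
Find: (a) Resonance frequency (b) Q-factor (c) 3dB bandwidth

Step 1 — Resonance condition Im(Z)=0 gives ω₀ = 1/√(LC).
Step 2 — ω₀ = 1/√(0.0565·1.2e-07) = 1.214e+04 rad/s.
Step 3 — f₀ = ω₀/(2π) = 1933 Hz.
Step 4 — Series Q: Q = ω₀L/R = 1.214e+04·0.0565/30 = 22.87.
Step 5 — 3dB bandwidth: Δω = ω₀/Q = 531 rad/s; BW = Δω/(2π) = 84.51 Hz.

(a) f₀ = 1933 Hz  (b) Q = 22.87  (c) BW = 84.51 Hz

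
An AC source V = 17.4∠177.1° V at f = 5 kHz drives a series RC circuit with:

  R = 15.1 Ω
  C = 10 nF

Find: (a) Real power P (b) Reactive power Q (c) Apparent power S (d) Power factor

Step 1 — Angular frequency: ω = 2π·f = 2π·5000 = 3.142e+04 rad/s.
Step 2 — Component impedances:
  R: Z = R = 15.1 Ω
  C: Z = 1/(jωC) = -j/(ω·C) = 0 - j3183 Ω
Step 3 — Series combination: Z_total = R + C = 15.1 - j3183 Ω = 3183∠-89.7° Ω.
Step 4 — Source phasor: V = 17.4∠177.1° V = -17.38 + j0.8803 V.
Step 5 — Current: I = V / Z = -0.0003025 - j0.005458 A = 0.005466∠-93.2° A.
Step 6 — Complex power: S = V·I* = 0.0004512 - j0.09511 VA.
Step 7 — Real power: P = Re(S) = 0.0004512 W.
Step 8 — Reactive power: Q = Im(S) = -0.09511 VAR.
Step 9 — Apparent power: |S| = 0.09511 VA.
Step 10 — Power factor: PF = P/|S| = 0.004744 (leading).

(a) P = 0.0004512 W  (b) Q = -0.09511 VAR  (c) S = 0.09511 VA  (d) PF = 0.004744 (leading)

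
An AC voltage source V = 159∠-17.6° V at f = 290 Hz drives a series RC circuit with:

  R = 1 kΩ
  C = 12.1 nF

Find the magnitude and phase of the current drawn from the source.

Step 1 — Angular frequency: ω = 2π·f = 2π·290 = 1822 rad/s.
Step 2 — Component impedances:
  R: Z = R = 1000 Ω
  C: Z = 1/(jωC) = -j/(ω·C) = 0 - j4.536e+04 Ω
Step 3 — Series combination: Z_total = R + C = 1000 - j4.536e+04 Ω = 4.537e+04∠-88.7° Ω.
Step 4 — Source phasor: V = 159∠-17.6° V = 151.6 - j48.08 V.
Step 5 — Ohm's law: I = V / Z_total = (151.6 - j48.08) / (1000 - j4.536e+04) = 0.001133 + j0.003317 A.
Step 6 — Convert to polar: |I| = 0.003505 A, ∠I = 71.1°.

I = 0.003505∠71.1° A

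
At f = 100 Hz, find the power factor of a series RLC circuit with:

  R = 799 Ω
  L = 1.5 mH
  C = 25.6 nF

Step 1 — Angular frequency: ω = 2π·f = 2π·100 = 628.3 rad/s.
Step 2 — Component impedances:
  R: Z = R = 799 Ω
  L: Z = jωL = j·628.3·0.0015 = 0 + j0.9425 Ω
  C: Z = 1/(jωC) = -j/(ω·C) = 0 - j6.217e+04 Ω
Step 3 — Series combination: Z_total = R + L + C = 799 - j6.217e+04 Ω = 6.217e+04∠-89.3° Ω.
Step 4 — Power factor: PF = cos(φ) = Re(Z)/|Z| = 799/6.217e+04 = 0.01285.
Step 5 — Type: Im(Z) = -6.217e+04 ⇒ leading (phase φ = -89.3°).

PF = 0.01285 (leading, φ = -89.3°)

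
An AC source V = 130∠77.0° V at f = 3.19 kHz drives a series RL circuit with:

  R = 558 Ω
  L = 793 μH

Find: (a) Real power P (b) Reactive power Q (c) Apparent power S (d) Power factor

Step 1 — Angular frequency: ω = 2π·f = 2π·3190 = 2.004e+04 rad/s.
Step 2 — Component impedances:
  R: Z = R = 558 Ω
  L: Z = jωL = j·2.004e+04·0.000793 = 0 + j15.89 Ω
Step 3 — Series combination: Z_total = R + L = 558 + j15.89 Ω = 558.2∠1.6° Ω.
Step 4 — Source phasor: V = 130∠77.0° V = 29.24 + j126.7 V.
Step 5 — Current: I = V / Z = 0.05883 + j0.2253 A = 0.2329∠75.4° A.
Step 6 — Complex power: S = V·I* = 30.26 + j0.862 VA.
Step 7 — Real power: P = Re(S) = 30.26 W.
Step 8 — Reactive power: Q = Im(S) = 0.862 VAR.
Step 9 — Apparent power: |S| = 30.27 VA.
Step 10 — Power factor: PF = P/|S| = 0.9996 (lagging).

(a) P = 30.26 W  (b) Q = 0.862 VAR  (c) S = 30.27 VA  (d) PF = 0.9996 (lagging)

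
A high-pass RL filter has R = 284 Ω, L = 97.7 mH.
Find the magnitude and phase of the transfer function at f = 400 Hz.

Step 1 — Angular frequency: ω = 2π·400 = 2513 rad/s.
Step 2 — Transfer function: H(jω) = jωL/(R + jωL).
Step 3 — Numerator jωL = j·245.5; denominator R + jωL = 284 + j245.5.
Step 4 — H = 0.4278 + j0.4948.
Step 5 — Magnitude: |H| = 0.654 (-3.7 dB); phase: φ = 49.2°.

|H| = 0.654 (-3.7 dB), φ = 49.2°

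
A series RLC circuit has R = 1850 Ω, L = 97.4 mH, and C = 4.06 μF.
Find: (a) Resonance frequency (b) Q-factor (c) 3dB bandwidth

Step 1 — Resonance condition Im(Z)=0 gives ω₀ = 1/√(LC).
Step 2 — ω₀ = 1/√(0.0974·4.06e-06) = 1590 rad/s.
Step 3 — f₀ = ω₀/(2π) = 253.1 Hz.
Step 4 — Series Q: Q = ω₀L/R = 1590·0.0974/1850 = 0.08372.
Step 5 — 3dB bandwidth: Δω = ω₀/Q = 1.899e+04 rad/s; BW = Δω/(2π) = 3023 Hz.

(a) f₀ = 253.1 Hz  (b) Q = 0.08372  (c) BW = 3023 Hz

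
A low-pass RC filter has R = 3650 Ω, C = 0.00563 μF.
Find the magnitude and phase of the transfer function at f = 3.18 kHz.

Step 1 — Angular frequency: ω = 2π·3180 = 1.998e+04 rad/s.
Step 2 — Transfer function: H(jω) = 1/(1 + jωRC).
Step 3 — Denominator: 1 + jωRC = 1 + j·1.998e+04·3650·5.63e-09 = 1 + j0.4106.
Step 4 — H = 0.8557 - j0.3514.
Step 5 — Magnitude: |H| = 0.9251 (-0.7 dB); phase: φ = -22.3°.

|H| = 0.9251 (-0.7 dB), φ = -22.3°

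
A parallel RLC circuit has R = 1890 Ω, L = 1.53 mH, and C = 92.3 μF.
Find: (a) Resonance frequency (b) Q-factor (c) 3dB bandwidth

Step 1 — Resonance: ω₀ = 1/√(LC) = 1/√(0.00153·9.23e-05) = 2661 rad/s.
Step 2 — f₀ = ω₀/(2π) = 423.5 Hz.
Step 3 — Parallel Q: Q = R/(ω₀L) = 1890/(2661·0.00153) = 464.2.
Step 4 — Bandwidth: Δω = ω₀/Q = 5.732 rad/s; BW = Δω/(2π) = 0.9123 Hz.

(a) f₀ = 423.5 Hz  (b) Q = 464.2  (c) BW = 0.9123 Hz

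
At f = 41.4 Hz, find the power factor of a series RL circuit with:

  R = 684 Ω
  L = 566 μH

Step 1 — Angular frequency: ω = 2π·f = 2π·41.4 = 260.1 rad/s.
Step 2 — Component impedances:
  R: Z = R = 684 Ω
  L: Z = jωL = j·260.1·0.000566 = 0 + j0.1472 Ω
Step 3 — Series combination: Z_total = R + L = 684 + j0.1472 Ω = 684∠0.0° Ω.
Step 4 — Power factor: PF = cos(φ) = Re(Z)/|Z| = 684/684 = 1.
Step 5 — Type: Im(Z) = 0.1472 ⇒ lagging (phase φ = 0.0°).

PF = 1 (lagging, φ = 0.0°)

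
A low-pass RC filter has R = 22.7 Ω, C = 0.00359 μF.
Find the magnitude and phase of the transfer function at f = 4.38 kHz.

Step 1 — Angular frequency: ω = 2π·4380 = 2.752e+04 rad/s.
Step 2 — Transfer function: H(jω) = 1/(1 + jωRC).
Step 3 — Denominator: 1 + jωRC = 1 + j·2.752e+04·22.7·3.59e-09 = 1 + j0.002243.
Step 4 — H = 1 - j0.002243.
Step 5 — Magnitude: |H| = 1 (-0.0 dB); phase: φ = -0.1°.

|H| = 1 (-0.0 dB), φ = -0.1°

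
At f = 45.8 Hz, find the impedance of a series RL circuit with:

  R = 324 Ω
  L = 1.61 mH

Step 1 — Angular frequency: ω = 2π·f = 2π·45.8 = 287.8 rad/s.
Step 2 — Component impedances:
  R: Z = R = 324 Ω
  L: Z = jωL = j·287.8·0.00161 = 0 + j0.4633 Ω
Step 3 — Series combination: Z_total = R + L = 324 + j0.4633 Ω = 324∠0.1° Ω.

Z = 324 + j0.4633 Ω = 324∠0.1° Ω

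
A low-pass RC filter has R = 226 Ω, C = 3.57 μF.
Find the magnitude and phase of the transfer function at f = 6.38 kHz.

Step 1 — Angular frequency: ω = 2π·6380 = 4.009e+04 rad/s.
Step 2 — Transfer function: H(jω) = 1/(1 + jωRC).
Step 3 — Denominator: 1 + jωRC = 1 + j·4.009e+04·226·3.57e-06 = 1 + j32.34.
Step 4 — H = 0.0009551 - j0.03089.
Step 5 — Magnitude: |H| = 0.0309 (-30.2 dB); phase: φ = -88.2°.

|H| = 0.0309 (-30.2 dB), φ = -88.2°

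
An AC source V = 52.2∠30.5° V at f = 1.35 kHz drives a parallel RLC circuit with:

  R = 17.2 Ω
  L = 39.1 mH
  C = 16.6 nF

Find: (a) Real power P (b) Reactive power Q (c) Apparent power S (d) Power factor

Step 1 — Angular frequency: ω = 2π·f = 2π·1350 = 8482 rad/s.
Step 2 — Component impedances:
  R: Z = R = 17.2 Ω
  L: Z = jωL = j·8482·0.0391 = 0 + j331.7 Ω
  C: Z = 1/(jωC) = -j/(ω·C) = 0 - j7102 Ω
Step 3 — Parallel combination: 1/Z_total = 1/R + 1/L + 1/C; Z_total = 17.16 + j0.8483 Ω = 17.18∠2.8° Ω.
Step 4 — Source phasor: V = 52.2∠30.5° V = 44.98 + j26.49 V.
Step 5 — Current: I = V / Z = 2.691 + j1.411 A = 3.039∠27.7° A.
Step 6 — Complex power: S = V·I* = 158.4 + j7.832 VA.
Step 7 — Real power: P = Re(S) = 158.4 W.
Step 8 — Reactive power: Q = Im(S) = 7.832 VAR.
Step 9 — Apparent power: |S| = 158.6 VA.
Step 10 — Power factor: PF = P/|S| = 0.9988 (lagging).

(a) P = 158.4 W  (b) Q = 7.832 VAR  (c) S = 158.6 VA  (d) PF = 0.9988 (lagging)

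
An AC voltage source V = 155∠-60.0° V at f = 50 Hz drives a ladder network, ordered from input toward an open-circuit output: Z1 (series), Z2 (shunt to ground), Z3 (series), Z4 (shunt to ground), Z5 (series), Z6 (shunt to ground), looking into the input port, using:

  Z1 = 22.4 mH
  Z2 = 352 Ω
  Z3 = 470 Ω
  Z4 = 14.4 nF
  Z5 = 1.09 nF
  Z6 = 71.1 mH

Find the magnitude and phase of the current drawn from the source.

Step 1 — Angular frequency: ω = 2π·f = 2π·50 = 314.2 rad/s.
Step 2 — Component impedances:
  Z1: Z = jωL = j·314.2·0.0224 = 0 + j7.037 Ω
  Z2: Z = R = 352 Ω
  Z3: Z = R = 470 Ω
  Z4: Z = 1/(jωC) = -j/(ω·C) = 0 - j2.21e+05 Ω
  Z5: Z = 1/(jωC) = -j/(ω·C) = 0 - j2.92e+06 Ω
  Z6: Z = jωL = j·314.2·0.0711 = 0 + j22.34 Ω
Step 3 — Ladder network (open output): work backward from the far end, alternating series and parallel combinations. Z_in = 352 + j6.434 Ω = 352.1∠1.0° Ω.
Step 4 — Source phasor: V = 155∠-60.0° V = 77.5 - j134.2 V.
Step 5 — Ohm's law: I = V / Z_total = (77.5 - j134.2) / (352 + j6.434) = 0.2131 - j0.3852 A.
Step 6 — Convert to polar: |I| = 0.4403 A, ∠I = -61.0°.

I = 0.4403∠-61.0° A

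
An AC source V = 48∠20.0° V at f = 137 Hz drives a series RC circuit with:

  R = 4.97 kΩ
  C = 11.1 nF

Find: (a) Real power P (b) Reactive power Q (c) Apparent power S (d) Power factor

Step 1 — Angular frequency: ω = 2π·f = 2π·137 = 860.8 rad/s.
Step 2 — Component impedances:
  R: Z = R = 4970 Ω
  C: Z = 1/(jωC) = -j/(ω·C) = 0 - j1.047e+05 Ω
Step 3 — Series combination: Z_total = R + C = 4970 - j1.047e+05 Ω = 1.048e+05∠-87.3° Ω.
Step 4 — Source phasor: V = 48∠20.0° V = 45.11 + j16.42 V.
Step 5 — Current: I = V / Z = -0.0001361 + j0.0004374 A = 0.0004581∠107.3° A.
Step 6 — Complex power: S = V·I* = 0.001043 - j0.02196 VA.
Step 7 — Real power: P = Re(S) = 0.001043 W.
Step 8 — Reactive power: Q = Im(S) = -0.02196 VAR.
Step 9 — Apparent power: |S| = 0.02199 VA.
Step 10 — Power factor: PF = P/|S| = 0.04743 (leading).

(a) P = 0.001043 W  (b) Q = -0.02196 VAR  (c) S = 0.02199 VA  (d) PF = 0.04743 (leading)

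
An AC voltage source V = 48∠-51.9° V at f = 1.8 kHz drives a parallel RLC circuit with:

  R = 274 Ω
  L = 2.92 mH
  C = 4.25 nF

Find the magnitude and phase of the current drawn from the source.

Step 1 — Angular frequency: ω = 2π·f = 2π·1800 = 1.131e+04 rad/s.
Step 2 — Component impedances:
  R: Z = R = 274 Ω
  L: Z = jωL = j·1.131e+04·0.00292 = 0 + j33.02 Ω
  C: Z = 1/(jωC) = -j/(ω·C) = 0 - j2.08e+04 Ω
Step 3 — Parallel combination: 1/Z_total = 1/R + 1/L + 1/C; Z_total = 3.936 + j32.6 Ω = 32.84∠83.1° Ω.
Step 4 — Source phasor: V = 48∠-51.9° V = 29.62 - j37.77 V.
Step 5 — Ohm's law: I = V / Z_total = (29.62 - j37.77) / (3.936 + j32.6) = -1.034 - j1.033 A.
Step 6 — Convert to polar: |I| = 1.462 A, ∠I = -135.0°.

I = 1.462∠-135.0° A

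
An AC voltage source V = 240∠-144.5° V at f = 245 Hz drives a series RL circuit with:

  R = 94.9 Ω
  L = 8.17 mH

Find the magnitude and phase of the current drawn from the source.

Step 1 — Angular frequency: ω = 2π·f = 2π·245 = 1539 rad/s.
Step 2 — Component impedances:
  R: Z = R = 94.9 Ω
  L: Z = jωL = j·1539·0.00817 = 0 + j12.58 Ω
Step 3 — Series combination: Z_total = R + L = 94.9 + j12.58 Ω = 95.73∠7.5° Ω.
Step 4 — Source phasor: V = 240∠-144.5° V = -195.4 - j139.4 V.
Step 5 — Ohm's law: I = V / Z_total = (-195.4 - j139.4) / (94.9 + j12.58) = -2.215 - j1.175 A.
Step 6 — Convert to polar: |I| = 2.507 A, ∠I = -152.0°.

I = 2.507∠-152.0° A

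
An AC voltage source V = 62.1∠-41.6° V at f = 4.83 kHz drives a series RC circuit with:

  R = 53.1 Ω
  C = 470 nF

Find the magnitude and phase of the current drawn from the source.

Step 1 — Angular frequency: ω = 2π·f = 2π·4830 = 3.035e+04 rad/s.
Step 2 — Component impedances:
  R: Z = R = 53.1 Ω
  C: Z = 1/(jωC) = -j/(ω·C) = 0 - j70.11 Ω
Step 3 — Series combination: Z_total = R + C = 53.1 - j70.11 Ω = 87.95∠-52.9° Ω.
Step 4 — Source phasor: V = 62.1∠-41.6° V = 46.44 - j41.23 V.
Step 5 — Ohm's law: I = V / Z_total = (46.44 - j41.23) / (53.1 - j70.11) = 0.6925 + j0.1379 A.
Step 6 — Convert to polar: |I| = 0.7061 A, ∠I = 11.3°.

I = 0.7061∠11.3° A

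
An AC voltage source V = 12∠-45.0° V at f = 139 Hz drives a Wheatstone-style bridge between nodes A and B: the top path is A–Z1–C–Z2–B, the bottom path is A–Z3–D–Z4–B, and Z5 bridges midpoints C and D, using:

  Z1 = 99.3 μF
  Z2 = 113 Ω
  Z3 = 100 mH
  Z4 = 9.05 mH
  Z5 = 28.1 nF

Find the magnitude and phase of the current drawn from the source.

Step 1 — Angular frequency: ω = 2π·f = 2π·139 = 873.4 rad/s.
Step 2 — Component impedances:
  Z1: Z = 1/(jωC) = -j/(ω·C) = 0 - j11.53 Ω
  Z2: Z = R = 113 Ω
  Z3: Z = jωL = j·873.4·0.1 = 0 + j87.34 Ω
  Z4: Z = jωL = j·873.4·0.00905 = 0 + j7.904 Ω
  Z5: Z = 1/(jωC) = -j/(ω·C) = 0 - j4.075e+04 Ω
Step 3 — Bridge requires nodal analysis (the Z5 bridge couples midpoints C and D, so the two paths cannot be reduced to a simple series/parallel combination). Setting node B to ground and injecting 1 A at node A, the 3-node admittance system at A, C, D solves to V_A = Z_AB = 51.94 + j56.88 Ω = 77.03∠47.6° Ω.
Step 4 — Source phasor: V = 12∠-45.0° V = 8.485 - j8.485 V.
Step 5 — Ohm's law: I = V / Z_total = (8.485 - j8.485) / (51.94 + j56.88) = -0.007062 - j0.1556 A.
Step 6 — Convert to polar: |I| = 0.1558 A, ∠I = -92.6°.

I = 0.1558∠-92.6° A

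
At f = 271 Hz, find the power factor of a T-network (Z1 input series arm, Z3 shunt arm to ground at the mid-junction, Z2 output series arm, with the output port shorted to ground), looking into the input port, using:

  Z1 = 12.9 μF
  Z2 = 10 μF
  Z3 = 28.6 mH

Step 1 — Angular frequency: ω = 2π·f = 2π·271 = 1703 rad/s.
Step 2 — Component impedances:
  Z1: Z = 1/(jωC) = -j/(ω·C) = 0 - j45.53 Ω
  Z2: Z = 1/(jωC) = -j/(ω·C) = 0 - j58.73 Ω
  Z3: Z = jωL = j·1703·0.0286 = 0 + j48.7 Ω
Step 3 — With the output port shorted to ground, the output series arm Z2 runs from the junction to ground; the shunt arm Z3 also runs from the junction to ground. They appear in parallel: Z3 || Z2 = 0 + j285.1 Ω.
Step 4 — Series with input arm Z1: Z_in = Z1 + (Z3 || Z2) = 0 + j239.6 Ω = 239.6∠90.0° Ω.
Step 5 — Power factor: PF = cos(φ) = Re(Z)/|Z| = 0/239.6 = 0.
Step 6 — Type: Im(Z) = 239.6 ⇒ lagging (phase φ = 90.0°).

PF = 0 (lagging, φ = 90.0°)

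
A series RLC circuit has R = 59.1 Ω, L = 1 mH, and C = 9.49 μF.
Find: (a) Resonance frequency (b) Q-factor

Step 1 — Resonance condition Im(Z)=0 gives ω₀ = 1/√(LC).
Step 2 — ω₀ = 1/√(0.001·9.49e-06) = 1.027e+04 rad/s.
Step 3 — f₀ = ω₀/(2π) = 1634 Hz.
Step 4 — Series Q: Q = ω₀L/R = 1.027e+04·0.001/59.1 = 0.1737.

(a) f₀ = 1634 Hz  (b) Q = 0.1737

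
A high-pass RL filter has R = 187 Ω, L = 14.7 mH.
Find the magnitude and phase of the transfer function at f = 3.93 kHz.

Step 1 — Angular frequency: ω = 2π·3930 = 2.469e+04 rad/s.
Step 2 — Transfer function: H(jω) = jωL/(R + jωL).
Step 3 — Numerator jωL = j·363; denominator R + jωL = 187 + j363.
Step 4 — H = 0.7903 + j0.4071.
Step 5 — Magnitude: |H| = 0.889 (-1.0 dB); phase: φ = 27.3°.

|H| = 0.889 (-1.0 dB), φ = 27.3°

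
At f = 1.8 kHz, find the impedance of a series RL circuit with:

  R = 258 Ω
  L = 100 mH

Step 1 — Angular frequency: ω = 2π·f = 2π·1800 = 1.131e+04 rad/s.
Step 2 — Component impedances:
  R: Z = R = 258 Ω
  L: Z = jωL = j·1.131e+04·0.1 = 0 + j1131 Ω
Step 3 — Series combination: Z_total = R + L = 258 + j1131 Ω = 1160∠77.1° Ω.

Z = 258 + j1131 Ω = 1160∠77.1° Ω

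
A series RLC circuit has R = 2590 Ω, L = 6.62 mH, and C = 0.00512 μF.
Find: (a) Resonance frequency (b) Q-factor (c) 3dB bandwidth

Step 1 — Resonance: ω₀ = 1/√(LC) = 1/√(0.00662·5.12e-09) = 1.718e+05 rad/s.
Step 2 — f₀ = ω₀/(2π) = 2.734e+04 Hz.
Step 3 — Series Q: Q = ω₀L/R = 1.718e+05·0.00662/2590 = 0.439.
Step 4 — Bandwidth: Δω = ω₀/Q = 3.912e+05 rad/s; BW = Δω/(2π) = 6.227e+04 Hz.

(a) f₀ = 2.734e+04 Hz  (b) Q = 0.439  (c) BW = 6.227e+04 Hz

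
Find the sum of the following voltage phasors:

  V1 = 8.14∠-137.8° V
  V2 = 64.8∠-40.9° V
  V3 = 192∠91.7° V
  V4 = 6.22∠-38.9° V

Step 1 — Convert each phasor to rectangular form:
  V1 = 8.14·(cos(-137.8°) + j·sin(-137.8°)) = -6.03 - j5.468 V
  V2 = 64.8·(cos(-40.9°) + j·sin(-40.9°)) = 48.98 - j42.43 V
  V3 = 192·(cos(91.7°) + j·sin(91.7°)) = -5.696 + j191.9 V
  V4 = 6.22·(cos(-38.9°) + j·sin(-38.9°)) = 4.841 - j3.906 V
Step 2 — Sum components: V_total = 42.09 + j140.1 V.
Step 3 — Convert to polar: |V_total| = 146.3 V, ∠V_total = 73.3°.

V_total = 146.3∠73.3° V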